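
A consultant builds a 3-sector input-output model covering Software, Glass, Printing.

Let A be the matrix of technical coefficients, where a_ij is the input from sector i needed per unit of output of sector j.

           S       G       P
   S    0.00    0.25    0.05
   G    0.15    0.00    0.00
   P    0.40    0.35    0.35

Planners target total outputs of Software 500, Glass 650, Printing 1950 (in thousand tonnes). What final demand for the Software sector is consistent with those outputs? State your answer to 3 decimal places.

I − A =
  [   1.00    -0.25    -0.05]
  [  -0.15     1.00     0.00]
  [  -0.40    -0.35     0.65]
d = (I − A) x:
  d_S = (+1.00)·500 + (-0.25)·650 + (-0.05)·1950 = 240.000
  d_G = (-0.15)·500 + (+1.00)·650 + (+0.00)·1950 = 575.000
  d_P = (-0.40)·500 + (-0.35)·650 + (+0.65)·1950 = 840.000

d_S = 240.000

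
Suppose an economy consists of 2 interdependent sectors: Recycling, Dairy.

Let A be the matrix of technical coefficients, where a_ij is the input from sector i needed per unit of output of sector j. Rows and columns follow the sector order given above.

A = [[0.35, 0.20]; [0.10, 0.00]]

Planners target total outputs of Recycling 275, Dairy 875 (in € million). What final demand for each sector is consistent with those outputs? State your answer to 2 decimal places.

I − A =
  [   0.65    -0.20]
  [  -0.10     1.00]
d = (I − A) x:
  d_1 = (+0.65)·275 + (-0.20)·875 = 3.75
  d_2 = (-0.10)·275 + (+1.00)·875 = 847.50

d_1 = 3.75, d_2 = 847.50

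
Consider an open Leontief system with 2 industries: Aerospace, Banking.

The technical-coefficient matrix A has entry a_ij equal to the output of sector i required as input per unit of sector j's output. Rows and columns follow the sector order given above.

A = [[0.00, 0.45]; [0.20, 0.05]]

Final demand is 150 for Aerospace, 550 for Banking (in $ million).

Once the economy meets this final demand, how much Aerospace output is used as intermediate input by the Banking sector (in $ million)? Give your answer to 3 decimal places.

z_AB = 303.488

I − A =
  [   1.00    -0.45]
  [  -0.20     0.95]
det(I−A) = (1.00)(0.95) − (-0.45)(-0.20) = 0.8600
adj(I−A) = [[0.95, 0.45], [0.20, 1.00]]
(I − A)⁻¹ = adj(I−A) / det(I−A) ≈
  [   1.1047     0.5233]
  [   0.2326     1.1628]
First solve x = (I − A)⁻¹ d = adj(I−A)·d / det(I−A); in particular x_B = (0.20·150 + 1.00·550) / 0.8600 = 580.00 / 0.8600 ≈ 674.41860.
Intermediate flow from A to B: z_AB = a_AB · x_B = 0.45 × 580.00 / 0.8600 = 261.00 / 0.8600 ≈ 303.488.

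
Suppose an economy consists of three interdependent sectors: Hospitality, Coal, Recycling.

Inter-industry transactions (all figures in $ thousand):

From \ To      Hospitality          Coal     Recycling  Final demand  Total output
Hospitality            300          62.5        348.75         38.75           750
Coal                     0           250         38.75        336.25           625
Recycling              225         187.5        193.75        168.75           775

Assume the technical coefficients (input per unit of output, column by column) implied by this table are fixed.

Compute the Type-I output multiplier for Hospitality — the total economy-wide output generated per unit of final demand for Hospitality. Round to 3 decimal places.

Technical coefficients a_ij = z_ij / X_j:
  a_11 = 300/750 = 0.40, a_21 = 0/750 = 0.00, a_31 = 225/750 = 0.30
  a_12 = 62.5/625 = 0.10, a_22 = 250/625 = 0.40, a_32 = 187.5/625 = 0.30
  a_13 = 348.75/775 = 0.45, a_23 = 38.75/775 = 0.05, a_33 = 193.75/775 = 0.25
I − A =
  [   0.60    -0.10    -0.45]
  [   0.00     0.60    -0.05]
  [  -0.30    -0.30     0.75]
Cofactors of I−A, C_ij = (−1)^(i+j)·(minor ij) (rows/columns in the sector order above):
  C_11 = (0.60)(0.75) − (-0.05)(-0.30) = 0.4350
  C_12 = −[(0.00)(0.75) − (-0.05)(-0.30)] = 0.0150
  C_13 = (0.00)(-0.30) − (0.60)(-0.30) = 0.1800
  C_21 = −[(-0.10)(0.75) − (-0.45)(-0.30)] = 0.2100
  C_22 = (0.60)(0.75) − (-0.45)(-0.30) = 0.3150
  C_23 = −[(0.60)(-0.30) − (-0.10)(-0.30)] = 0.2100
  C_31 = (-0.10)(-0.05) − (-0.45)(0.60) = 0.2750
  C_32 = −[(0.60)(-0.05) − (-0.45)(0.00)] = 0.0300
  C_33 = (0.60)(0.60) − (-0.10)(0.00) = 0.3600
det(I−A) = Σ_j (I−A)_1j·C_1j = (0.60)(0.4350) + (-0.10)(0.0150) + (-0.45)(0.1800) = 0.1785
adj(I−A) = Cᵀ =
  [ 0.4350   0.2100   0.2750]
  [ 0.0150   0.3150   0.0300]
  [ 0.1800   0.2100   0.3600]
(I − A)⁻¹ = adj(I−A) / det(I−A) ≈
  [   2.4370     1.1765     1.5406]
  [   0.0840     1.7647     0.1681]
  [   1.0084     1.1765     2.0168]
The output multiplier for sector j is the column-j sum of the Leontief inverse (I − A)⁻¹ = adj(I−A) / det(I−A).
Column 1 of adj(I−A): (0.4350, 0.0150, 0.1800); det(I−A) = 0.1785.
m_1 = (0.4350 + 0.0150 + 0.1800) / 0.1785 = 0.63 / 0.1785 ≈ 3.529.

m_1 = 3.529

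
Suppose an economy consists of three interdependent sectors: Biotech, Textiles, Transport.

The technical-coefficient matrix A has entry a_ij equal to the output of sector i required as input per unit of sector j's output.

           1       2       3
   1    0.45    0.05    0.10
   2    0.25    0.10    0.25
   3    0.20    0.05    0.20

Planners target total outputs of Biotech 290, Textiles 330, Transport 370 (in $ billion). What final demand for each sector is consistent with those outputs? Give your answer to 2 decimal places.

d_1 = 106.00, d_2 = 132.00, d_3 = 221.50

I − A =
  [   0.55    -0.05    -0.10]
  [  -0.25     0.90    -0.25]
  [  -0.20    -0.05     0.80]
d = (I − A) x:
  d_1 = (+0.55)·290 + (-0.05)·330 + (-0.10)·370 = 106.00
  d_2 = (-0.25)·290 + (+0.90)·330 + (-0.25)·370 = 132.00
  d_3 = (-0.20)·290 + (-0.05)·330 + (+0.80)·370 = 221.50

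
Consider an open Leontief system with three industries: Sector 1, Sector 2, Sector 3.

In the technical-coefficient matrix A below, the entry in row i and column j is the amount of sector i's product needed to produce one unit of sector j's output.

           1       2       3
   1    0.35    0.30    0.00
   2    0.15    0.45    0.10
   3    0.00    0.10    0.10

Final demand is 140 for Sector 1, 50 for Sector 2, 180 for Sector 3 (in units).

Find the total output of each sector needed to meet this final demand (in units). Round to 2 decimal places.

x_1 = 315.92, x_2 = 217.83, x_3 = 224.20

I − A =
  [   0.65    -0.30     0.00]
  [  -0.15     0.55    -0.10]
  [   0.00    -0.10     0.90]
Cofactors of I−A, C_ij = (−1)^(i+j)·(minor ij) (rows/columns in the sector order above):
  C_11 = (0.55)(0.90) − (-0.10)(-0.10) = 0.4850
  C_12 = −[(-0.15)(0.90) − (-0.10)(0.00)] = 0.1350
  C_13 = (-0.15)(-0.10) − (0.55)(0.00) = 0.0150
  C_21 = −[(-0.30)(0.90) − (0.00)(-0.10)] = 0.2700
  C_22 = (0.65)(0.90) − (0.00)(0.00) = 0.5850
  C_23 = −[(0.65)(-0.10) − (-0.30)(0.00)] = 0.0650
  C_31 = (-0.30)(-0.10) − (0.00)(0.55) = 0.0300
  C_32 = −[(0.65)(-0.10) − (0.00)(-0.15)] = 0.0650
  C_33 = (0.65)(0.55) − (-0.30)(-0.15) = 0.3125
det(I−A) = Σ_j (I−A)_1j·C_1j = (0.65)(0.4850) + (-0.30)(0.1350) + (0.00)(0.0150) = 0.27475
adj(I−A) = Cᵀ =
  [ 0.4850   0.2700   0.0300]
  [ 0.1350   0.5850   0.0650]
  [ 0.0150   0.0650   0.3125]
(I − A)⁻¹ = adj(I−A) / det(I−A) ≈
  [   1.7652     0.9827     0.1092]
  [   0.4914     2.1292     0.2366]
  [   0.0546     0.2366     1.1374]
x = (I − A)⁻¹ d = adj(I−A)·d / det(I−A), with det(I−A) = 0.27475:
  x_1 = (0.4850·140 + 0.2700·50 + 0.0300·180) / 0.27475 = 86.80 / 0.27475 ≈ 315.92
  x_2 = (0.1350·140 + 0.5850·50 + 0.0650·180) / 0.27475 = 59.85 / 0.27475 ≈ 217.83
  x_3 = (0.0150·140 + 0.0650·50 + 0.3125·180) / 0.27475 = 61.60 / 0.27475 ≈ 224.20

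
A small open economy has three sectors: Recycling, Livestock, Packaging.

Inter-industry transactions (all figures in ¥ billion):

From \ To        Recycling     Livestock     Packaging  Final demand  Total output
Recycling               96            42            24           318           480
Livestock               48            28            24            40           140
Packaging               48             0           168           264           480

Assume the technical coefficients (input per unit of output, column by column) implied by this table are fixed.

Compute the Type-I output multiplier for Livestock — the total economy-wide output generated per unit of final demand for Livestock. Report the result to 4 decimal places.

Technical coefficients a_ij = z_ij / X_j:
  a_RR = 96/480 = 0.20, a_LR = 48/480 = 0.10, a_PR = 48/480 = 0.10
  a_RL = 42/140 = 0.30, a_LL = 28/140 = 0.20, a_PL = 0/140 = 0.00
  a_RP = 24/480 = 0.05, a_LP = 24/480 = 0.05, a_PP = 168/480 = 0.35
I − A =
  [   0.80    -0.30    -0.05]
  [  -0.10     0.80    -0.05]
  [  -0.10     0.00     0.65]
Cofactors of I−A, C_ij = (−1)^(i+j)·(minor ij) (rows/columns in the sector order above):
  C_11 = (0.80)(0.65) − (-0.05)(0.00) = 0.5200
  C_12 = −[(-0.10)(0.65) − (-0.05)(-0.10)] = 0.0700
  C_13 = (-0.10)(0.00) − (0.80)(-0.10) = 0.0800
  C_21 = −[(-0.30)(0.65) − (-0.05)(0.00)] = 0.1950
  C_22 = (0.80)(0.65) − (-0.05)(-0.10) = 0.5150
  C_23 = −[(0.80)(0.00) − (-0.30)(-0.10)] = 0.0300
  C_31 = (-0.30)(-0.05) − (-0.05)(0.80) = 0.0550
  C_32 = −[(0.80)(-0.05) − (-0.05)(-0.10)] = 0.0450
  C_33 = (0.80)(0.80) − (-0.30)(-0.10) = 0.6100
det(I−A) = Σ_j (I−A)_1j·C_1j = (0.80)(0.5200) + (-0.30)(0.0700) + (-0.05)(0.0800) = 0.3910
adj(I−A) = Cᵀ =
  [ 0.5200   0.1950   0.0550]
  [ 0.0700   0.5150   0.0450]
  [ 0.0800   0.0300   0.6100]
(I − A)⁻¹ = adj(I−A) / det(I−A) ≈
  [   1.32992     0.49872     0.14066]
  [   0.17903     1.31714     0.11509]
  [   0.20460     0.07673     1.56010]
The output multiplier for sector j is the column-j sum of the Leontief inverse (I − A)⁻¹ = adj(I−A) / det(I−A).
Column L of adj(I−A): (0.1950, 0.5150, 0.0300); det(I−A) = 0.3910.
m_L = (0.1950 + 0.5150 + 0.0300) / 0.3910 = 0.74 / 0.3910 ≈ 1.8926.

m_L = 1.8926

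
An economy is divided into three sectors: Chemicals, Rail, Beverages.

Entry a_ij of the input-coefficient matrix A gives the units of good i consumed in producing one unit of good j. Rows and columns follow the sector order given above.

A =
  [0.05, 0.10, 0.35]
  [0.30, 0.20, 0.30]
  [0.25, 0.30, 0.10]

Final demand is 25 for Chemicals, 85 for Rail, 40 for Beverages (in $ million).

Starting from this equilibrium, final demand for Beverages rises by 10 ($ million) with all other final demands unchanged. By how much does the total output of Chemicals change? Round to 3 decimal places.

Δx_1 = 6.703

I − A =
  [   0.95    -0.10    -0.35]
  [  -0.30     0.80    -0.30]
  [  -0.25    -0.30     0.90]
Cofactors of I−A, C_ij = (−1)^(i+j)·(minor ij) (rows/columns in the sector order above):
  C_11 = (0.80)(0.90) − (-0.30)(-0.30) = 0.6300
  C_12 = −[(-0.30)(0.90) − (-0.30)(-0.25)] = 0.3450
  C_13 = (-0.30)(-0.30) − (0.80)(-0.25) = 0.2900
  C_21 = −[(-0.10)(0.90) − (-0.35)(-0.30)] = 0.1950
  C_22 = (0.95)(0.90) − (-0.35)(-0.25) = 0.7675
  C_23 = −[(0.95)(-0.30) − (-0.10)(-0.25)] = 0.3100
  C_31 = (-0.10)(-0.30) − (-0.35)(0.80) = 0.3100
  C_32 = −[(0.95)(-0.30) − (-0.35)(-0.30)] = 0.3900
  C_33 = (0.95)(0.80) − (-0.10)(-0.30) = 0.7300
det(I−A) = Σ_j (I−A)_1j·C_1j = (0.95)(0.6300) + (-0.10)(0.3450) + (-0.35)(0.2900) = 0.4625
adj(I−A) = Cᵀ =
  [ 0.6300   0.1950   0.3100]
  [ 0.3450   0.7675   0.3900]
  [ 0.2900   0.3100   0.7300]
(I − A)⁻¹ = adj(I−A) / det(I−A) ≈
  [   1.3622     0.4216     0.6703]
  [   0.7459     1.6595     0.8432]
  [   0.6270     0.6703     1.5784]
Δx = (I − A)⁻¹ Δd with Δd having +10 in the Beverages component and 0 elsewhere.
So Δx_1 = L_13 · (+10), where L_13 = adj(I−A)_13 / det(I−A) = 0.3100 / 0.4625.
Δx_1 = 0.3100 × (+10) / 0.4625 = 3.10 / 0.4625 ≈ 6.703.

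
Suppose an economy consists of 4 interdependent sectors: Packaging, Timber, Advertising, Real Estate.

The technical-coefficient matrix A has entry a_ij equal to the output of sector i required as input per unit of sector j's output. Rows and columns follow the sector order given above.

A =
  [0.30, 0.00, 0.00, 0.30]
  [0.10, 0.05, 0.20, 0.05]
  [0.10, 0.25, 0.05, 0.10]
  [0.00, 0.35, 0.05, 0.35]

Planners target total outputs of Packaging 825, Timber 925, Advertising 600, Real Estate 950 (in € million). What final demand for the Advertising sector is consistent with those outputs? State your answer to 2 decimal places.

d_A = 161.25

I − A =
  [   0.70     0.00     0.00    -0.30]
  [  -0.10     0.95    -0.20    -0.05]
  [  -0.10    -0.25     0.95    -0.10]
  [   0.00    -0.35    -0.05     0.65]
d = (I − A) x:
  d_P = (+0.70)·825 + (+0.00)·925 + (+0.00)·600 + (-0.30)·950 = 292.50
  d_T = (-0.10)·825 + (+0.95)·925 + (-0.20)·600 + (-0.05)·950 = 628.75
  d_A = (-0.10)·825 + (-0.25)·925 + (+0.95)·600 + (-0.10)·950 = 161.25
  d_R = (+0.00)·825 + (-0.35)·925 + (-0.05)·600 + (+0.65)·950 = 263.75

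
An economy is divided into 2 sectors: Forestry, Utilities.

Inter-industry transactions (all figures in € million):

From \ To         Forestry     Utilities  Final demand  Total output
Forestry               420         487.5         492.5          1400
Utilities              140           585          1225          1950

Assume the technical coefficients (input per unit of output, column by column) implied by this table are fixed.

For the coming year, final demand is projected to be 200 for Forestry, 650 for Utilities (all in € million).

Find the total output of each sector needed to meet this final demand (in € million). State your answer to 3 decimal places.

x_F = 650.538, x_U = 1021.505

Technical coefficients a_ij = z_ij / X_j:
  a_FF = 420/1400 = 0.30, a_UF = 140/1400 = 0.10
  a_FU = 487.5/1950 = 0.25, a_UU = 585/1950 = 0.30
I − A =
  [   0.70    -0.25]
  [  -0.10     0.70]
det(I−A) = (0.70)(0.70) − (-0.25)(-0.10) = 0.4650
adj(I−A) = [[0.70, 0.25], [0.10, 0.70]]
(I − A)⁻¹ = adj(I−A) / det(I−A) ≈
  [   1.5054     0.5376]
  [   0.2151     1.5054]
x = (I − A)⁻¹ d = adj(I−A)·d / det(I−A), with det(I−A) = 0.4650:
  x_F = (0.70·200 + 0.25·650) / 0.4650 = 302.50 / 0.4650 ≈ 650.538
  x_U = (0.10·200 + 0.70·650) / 0.4650 = 475.00 / 0.4650 ≈ 1021.505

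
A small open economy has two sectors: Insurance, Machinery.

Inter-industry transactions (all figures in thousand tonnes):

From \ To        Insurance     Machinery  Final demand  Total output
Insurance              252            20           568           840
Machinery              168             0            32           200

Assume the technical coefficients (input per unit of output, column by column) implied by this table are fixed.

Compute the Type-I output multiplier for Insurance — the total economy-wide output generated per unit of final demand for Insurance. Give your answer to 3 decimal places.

Technical coefficients a_ij = z_ij / X_j:
  a_II = 252/840 = 0.30, a_MI = 168/840 = 0.20
  a_IM = 20/200 = 0.10, a_MM = 0/200 = 0.00
I − A =
  [   0.70    -0.10]
  [  -0.20     1.00]
det(I−A) = (0.70)(1.00) − (-0.10)(-0.20) = 0.6800
adj(I−A) = [[1.00, 0.10], [0.20, 0.70]]
(I − A)⁻¹ = adj(I−A) / det(I−A) ≈
  [   1.4706     0.1471]
  [   0.2941     1.0294]
The output multiplier for sector j is the column-j sum of the Leontief inverse (I − A)⁻¹ = adj(I−A) / det(I−A).
Column I of adj(I−A): (1.00, 0.20); det(I−A) = 0.6800.
m_I = (1.00 + 0.20) / 0.6800 = 1.20 / 0.6800 ≈ 1.765.

m_I = 1.765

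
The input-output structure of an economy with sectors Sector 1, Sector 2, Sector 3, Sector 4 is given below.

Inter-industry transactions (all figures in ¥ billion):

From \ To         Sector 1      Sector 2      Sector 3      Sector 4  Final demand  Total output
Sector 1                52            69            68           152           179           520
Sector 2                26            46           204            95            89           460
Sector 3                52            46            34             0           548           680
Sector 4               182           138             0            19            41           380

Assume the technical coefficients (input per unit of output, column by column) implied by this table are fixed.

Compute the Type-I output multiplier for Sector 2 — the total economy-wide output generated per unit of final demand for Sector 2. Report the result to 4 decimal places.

m_2 = 2.7559

Technical coefficients a_ij = z_ij / X_j:
  a_11 = 52/520 = 0.10, a_21 = 26/520 = 0.05, a_31 = 52/520 = 0.10, a_41 = 182/520 = 0.35
  a_12 = 69/460 = 0.15, a_22 = 46/460 = 0.10, a_32 = 46/460 = 0.10, a_42 = 138/460 = 0.30
  a_13 = 68/680 = 0.10, a_23 = 204/680 = 0.30, a_33 = 34/680 = 0.05, a_43 = 0/680 = 0.00
  a_14 = 152/380 = 0.40, a_24 = 95/380 = 0.25, a_34 = 0/380 = 0.00, a_44 = 19/380 = 0.05
I − A =
  [   0.90    -0.15    -0.10    -0.40]
  [  -0.05     0.90    -0.30    -0.25]
  [  -0.10    -0.10     0.95     0.00]
  [  -0.35    -0.30     0.00     0.95]
Compute the cofactors C_ij = (−1)^(i+j)·(3×3 minor ij) of I−A; the adjugate is their transpose:
adj(I−A) = Cᵀ =
  [ 0.712500   0.258875   0.156750   0.368125]
  [ 0.156750   0.669750   0.228000   0.242250]
  [ 0.091500   0.097750   0.549750   0.064250]
  [ 0.312000   0.306875   0.129750   0.721375]
det(I−A) = Σ_j (I−A)_1j·C_1j = (0.90)(0.712500) + (-0.15)(0.156750) + (-0.10)(0.091500) + (-0.40)(0.312000) = 0.4837875
(I − A)⁻¹ = adj(I−A) / det(I−A) ≈
  [   1.47275     0.53510     0.32401     0.76092]
  [   0.32401     1.38439     0.47128     0.50074]
  [   0.18913     0.20205     1.13635     0.13281]
  [   0.64491     0.63432     0.26820     1.49110]
The output multiplier for sector j is the column-j sum of the Leontief inverse (I − A)⁻¹ = adj(I−A) / det(I−A).
Column 2 of adj(I−A): (0.258875, 0.669750, 0.097750, 0.306875); det(I−A) = 0.4837875.
m_2 = (0.258875 + 0.669750 + 0.097750 + 0.306875) / 0.4837875 = 1.33325 / 0.4837875 ≈ 2.7559.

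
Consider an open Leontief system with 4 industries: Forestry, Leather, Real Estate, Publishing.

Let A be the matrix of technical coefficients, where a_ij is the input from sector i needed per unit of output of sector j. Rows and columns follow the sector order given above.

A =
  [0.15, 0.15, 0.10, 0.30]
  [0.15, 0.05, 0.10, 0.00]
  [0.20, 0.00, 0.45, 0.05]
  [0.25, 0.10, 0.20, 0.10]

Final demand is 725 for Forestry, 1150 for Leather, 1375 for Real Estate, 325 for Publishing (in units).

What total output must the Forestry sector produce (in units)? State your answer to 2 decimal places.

I − A =
  [   0.85    -0.15    -0.10    -0.30]
  [  -0.15     0.95    -0.10     0.00]
  [  -0.20     0.00     0.55    -0.05]
  [  -0.25    -0.10    -0.20     0.90]
Compute the cofactors C_ij = (−1)^(i+j)·(3×3 minor ij) of I−A; the adjugate is their transpose:
adj(I−A) = Cᵀ =
  [ 0.460250   0.089750   0.159000   0.162250]
  [ 0.092000   0.339750   0.091500   0.035750]
  [ 0.183625   0.039125   0.630750   0.096250]
  [ 0.178875   0.071375   0.194500   0.409750]
det(I−A) = Σ_j (I−A)_1j·C_1j = (0.85)(0.460250) + (-0.15)(0.092000) + (-0.10)(0.183625) + (-0.30)(0.178875) = 0.3053875
(I − A)⁻¹ = adj(I−A) / det(I−A) ≈
  [   1.5071     0.2939     0.5206     0.5313]
  [   0.3013     1.1125     0.2996     0.1171]
  [   0.6013     0.1281     2.0654     0.3152]
  [   0.5857     0.2337     0.6369     1.3417]
x = (I − A)⁻¹ d = adj(I−A)·d / det(I−A), with det(I−A) = 0.3053875:
  x_F = (0.460250·725 + 0.089750·1150 + 0.159000·1375 + 0.162250·325) / 0.3053875 = 708.25 / 0.3053875 ≈ 2319.18
  x_L = (0.092000·725 + 0.339750·1150 + 0.091500·1375 + 0.035750·325) / 0.3053875 = 594.84375 / 0.3053875 ≈ 1947.83
  x_R = (0.183625·725 + 0.039125·1150 + 0.630750·1375 + 0.096250·325) / 0.3053875 = 1076.684375 / 0.3053875 ≈ 3525.63
  x_P = (0.178875·725 + 0.071375·1150 + 0.194500·1375 + 0.409750·325) / 0.3053875 = 612.371875 / 0.3053875 ≈ 2005.23

x_F = 2319.18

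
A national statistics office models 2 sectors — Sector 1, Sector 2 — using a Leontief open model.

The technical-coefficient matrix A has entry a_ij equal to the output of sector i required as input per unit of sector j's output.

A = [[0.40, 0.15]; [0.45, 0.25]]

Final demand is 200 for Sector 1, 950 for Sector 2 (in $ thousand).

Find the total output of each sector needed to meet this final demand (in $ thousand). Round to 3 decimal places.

x_1 = 764.706, x_2 = 1725.490

I − A =
  [   0.60    -0.15]
  [  -0.45     0.75]
det(I−A) = (0.60)(0.75) − (-0.15)(-0.45) = 0.3825
adj(I−A) = [[0.75, 0.15], [0.45, 0.60]]
(I − A)⁻¹ = adj(I−A) / det(I−A) ≈
  [   1.9608     0.3922]
  [   1.1765     1.5686]
x = (I − A)⁻¹ d = adj(I−A)·d / det(I−A), with det(I−A) = 0.3825:
  x_1 = (0.75·200 + 0.15·950) / 0.3825 = 292.50 / 0.3825 ≈ 764.706
  x_2 = (0.45·200 + 0.60·950) / 0.3825 = 660.00 / 0.3825 ≈ 1725.490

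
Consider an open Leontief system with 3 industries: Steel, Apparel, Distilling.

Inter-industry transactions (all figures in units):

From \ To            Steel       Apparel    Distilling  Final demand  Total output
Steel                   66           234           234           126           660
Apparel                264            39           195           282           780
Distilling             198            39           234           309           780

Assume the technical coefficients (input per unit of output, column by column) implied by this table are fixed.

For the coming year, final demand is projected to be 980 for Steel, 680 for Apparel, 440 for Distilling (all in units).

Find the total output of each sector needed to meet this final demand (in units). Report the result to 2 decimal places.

x_S = 2442.77, x_A = 2227.10, x_D = 1834.55

Technical coefficients a_ij = z_ij / X_j:
  a_SS = 66/660 = 0.10, a_AS = 264/660 = 0.40, a_DS = 198/660 = 0.30
  a_SA = 234/780 = 0.30, a_AA = 39/780 = 0.05, a_DA = 39/780 = 0.05
  a_SD = 234/780 = 0.30, a_AD = 195/780 = 0.25, a_DD = 234/780 = 0.30
I − A =
  [   0.90    -0.30    -0.30]
  [  -0.40     0.95    -0.25]
  [  -0.30    -0.05     0.70]
Cofactors of I−A, C_ij = (−1)^(i+j)·(minor ij) (rows/columns in the sector order above):
  C_11 = (0.95)(0.70) − (-0.25)(-0.05) = 0.6525
  C_12 = −[(-0.40)(0.70) − (-0.25)(-0.30)] = 0.3550
  C_13 = (-0.40)(-0.05) − (0.95)(-0.30) = 0.3050
  C_21 = −[(-0.30)(0.70) − (-0.30)(-0.05)] = 0.2250
  C_22 = (0.90)(0.70) − (-0.30)(-0.30) = 0.5400
  C_23 = −[(0.90)(-0.05) − (-0.30)(-0.30)] = 0.1350
  C_31 = (-0.30)(-0.25) − (-0.30)(0.95) = 0.3600
  C_32 = −[(0.90)(-0.25) − (-0.30)(-0.40)] = 0.3450
  C_33 = (0.90)(0.95) − (-0.30)(-0.40) = 0.7350
det(I−A) = Σ_j (I−A)_1j·C_1j = (0.90)(0.6525) + (-0.30)(0.3550) + (-0.30)(0.3050) = 0.38925
adj(I−A) = Cᵀ =
  [ 0.6525   0.2250   0.3600]
  [ 0.3550   0.5400   0.3450]
  [ 0.3050   0.1350   0.7350]
(I − A)⁻¹ = adj(I−A) / det(I−A) ≈
  [   1.6763     0.5780     0.9249]
  [   0.9120     1.3873     0.8863]
  [   0.7836     0.3468     1.8882]
x = (I − A)⁻¹ d = adj(I−A)·d / det(I−A), with det(I−A) = 0.38925:
  x_S = (0.6525·980 + 0.2250·680 + 0.3600·440) / 0.38925 = 950.85 / 0.38925 ≈ 2442.77
  x_A = (0.3550·980 + 0.5400·680 + 0.3450·440) / 0.38925 = 866.90 / 0.38925 ≈ 2227.10
  x_D = (0.3050·980 + 0.1350·680 + 0.7350·440) / 0.38925 = 714.10 / 0.38925 ≈ 1834.55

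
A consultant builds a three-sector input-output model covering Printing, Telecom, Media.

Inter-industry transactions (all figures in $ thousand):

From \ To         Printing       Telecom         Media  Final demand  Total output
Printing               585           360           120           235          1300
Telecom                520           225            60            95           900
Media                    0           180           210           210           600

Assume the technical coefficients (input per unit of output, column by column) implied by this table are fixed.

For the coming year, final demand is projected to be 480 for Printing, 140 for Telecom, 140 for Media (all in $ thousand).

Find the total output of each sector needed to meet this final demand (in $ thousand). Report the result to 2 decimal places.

Technical coefficients a_ij = z_ij / X_j:
  a_PP = 585/1300 = 0.45, a_TP = 520/1300 = 0.40, a_MP = 0/1300 = 0.00
  a_PT = 360/900 = 0.40, a_TT = 225/900 = 0.25, a_MT = 180/900 = 0.20
  a_PM = 120/600 = 0.20, a_TM = 60/600 = 0.10, a_MM = 210/600 = 0.35
I − A =
  [   0.55    -0.40    -0.20]
  [  -0.40     0.75    -0.10]
  [   0.00    -0.20     0.65]
Cofactors of I−A, C_ij = (−1)^(i+j)·(minor ij) (rows/columns in the sector order above):
  C_11 = (0.75)(0.65) − (-0.10)(-0.20) = 0.4675
  C_12 = −[(-0.40)(0.65) − (-0.10)(0.00)] = 0.2600
  C_13 = (-0.40)(-0.20) − (0.75)(0.00) = 0.0800
  C_21 = −[(-0.40)(0.65) − (-0.20)(-0.20)] = 0.3000
  C_22 = (0.55)(0.65) − (-0.20)(0.00) = 0.3575
  C_23 = −[(0.55)(-0.20) − (-0.40)(0.00)] = 0.1100
  C_31 = (-0.40)(-0.10) − (-0.20)(0.75) = 0.1900
  C_32 = −[(0.55)(-0.10) − (-0.20)(-0.40)] = 0.1350
  C_33 = (0.55)(0.75) − (-0.40)(-0.40) = 0.2525
det(I−A) = Σ_j (I−A)_1j·C_1j = (0.55)(0.4675) + (-0.40)(0.2600) + (-0.20)(0.0800) = 0.137125
adj(I−A) = Cᵀ =
  [ 0.4675   0.3000   0.1900]
  [ 0.2600   0.3575   0.1350]
  [ 0.0800   0.1100   0.2525]
(I − A)⁻¹ = adj(I−A) / det(I−A) ≈
  [   3.4093     2.1878     1.3856]
  [   1.8961     2.6071     0.9845]
  [   0.5834     0.8022     1.8414]
x = (I − A)⁻¹ d = adj(I−A)·d / det(I−A), with det(I−A) = 0.137125:
  x_P = (0.4675·480 + 0.3000·140 + 0.1900·140) / 0.137125 = 293.00 / 0.137125 ≈ 2136.74
  x_T = (0.2600·480 + 0.3575·140 + 0.1350·140) / 0.137125 = 193.75 / 0.137125 ≈ 1412.94
  x_M = (0.0800·480 + 0.1100·140 + 0.2525·140) / 0.137125 = 89.15 / 0.137125 ≈ 650.14

x_P = 2136.74, x_T = 1412.94, x_M = 650.14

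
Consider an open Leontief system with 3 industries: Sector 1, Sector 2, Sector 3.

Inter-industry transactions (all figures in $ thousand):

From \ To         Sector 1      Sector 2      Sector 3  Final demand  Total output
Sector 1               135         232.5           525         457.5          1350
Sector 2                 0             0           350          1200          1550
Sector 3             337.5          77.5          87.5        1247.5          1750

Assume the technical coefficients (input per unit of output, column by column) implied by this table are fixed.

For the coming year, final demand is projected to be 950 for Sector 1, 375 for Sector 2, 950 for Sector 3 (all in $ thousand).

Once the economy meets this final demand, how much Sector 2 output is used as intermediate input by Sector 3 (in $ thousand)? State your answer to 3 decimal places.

z_23 = 294.286

Technical coefficients a_ij = z_ij / X_j:
  a_11 = 135/1350 = 0.10, a_21 = 0/1350 = 0.00, a_31 = 337.5/1350 = 0.25
  a_12 = 232.5/1550 = 0.15, a_22 = 0/1550 = 0.00, a_32 = 77.5/1550 = 0.05
  a_13 = 525/1750 = 0.30, a_23 = 350/1750 = 0.20, a_33 = 87.5/1750 = 0.05
I − A =
  [   0.90    -0.15    -0.30]
  [   0.00     1.00    -0.20]
  [  -0.25    -0.05     0.95]
Cofactors of I−A, C_ij = (−1)^(i+j)·(minor ij) (rows/columns in the sector order above):
  C_11 = (1.00)(0.95) − (-0.20)(-0.05) = 0.9400
  C_12 = −[(0.00)(0.95) − (-0.20)(-0.25)] = 0.0500
  C_13 = (0.00)(-0.05) − (1.00)(-0.25) = 0.2500
  C_21 = −[(-0.15)(0.95) − (-0.30)(-0.05)] = 0.1575
  C_22 = (0.90)(0.95) − (-0.30)(-0.25) = 0.7800
  C_23 = −[(0.90)(-0.05) − (-0.15)(-0.25)] = 0.0825
  C_31 = (-0.15)(-0.20) − (-0.30)(1.00) = 0.3300
  C_32 = −[(0.90)(-0.20) − (-0.30)(0.00)] = 0.1800
  C_33 = (0.90)(1.00) − (-0.15)(0.00) = 0.9000
det(I−A) = Σ_j (I−A)_1j·C_1j = (0.90)(0.9400) + (-0.15)(0.0500) + (-0.30)(0.2500) = 0.7635
adj(I−A) = Cᵀ =
  [ 0.9400   0.1575   0.3300]
  [ 0.0500   0.7800   0.1800]
  [ 0.2500   0.0825   0.9000]
(I − A)⁻¹ = adj(I−A) / det(I−A) ≈
  [   1.2312     0.2063     0.4322]
  [   0.0655     1.0216     0.2358]
  [   0.3274     0.1081     1.1788]
First solve x = (I − A)⁻¹ d = adj(I−A)·d / det(I−A); in particular x_3 = (0.2500·950 + 0.0825·375 + 0.9000·950) / 0.7635 = 1123.4375 / 0.7635 ≈ 1471.43091.
Intermediate flow from 2 to 3: z_23 = a_23 · x_3 = 0.20 × 1123.4375 / 0.7635 = 224.6875 / 0.7635 ≈ 294.286.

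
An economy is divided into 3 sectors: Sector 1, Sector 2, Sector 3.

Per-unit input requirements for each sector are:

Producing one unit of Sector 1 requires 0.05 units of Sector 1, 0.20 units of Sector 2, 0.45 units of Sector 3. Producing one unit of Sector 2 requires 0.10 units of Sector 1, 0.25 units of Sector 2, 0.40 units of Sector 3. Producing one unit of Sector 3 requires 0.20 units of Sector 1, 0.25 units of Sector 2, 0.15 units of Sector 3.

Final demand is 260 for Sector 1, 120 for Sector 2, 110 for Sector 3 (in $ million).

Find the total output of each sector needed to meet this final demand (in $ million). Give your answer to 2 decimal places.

I − A =
  [   0.95    -0.10    -0.20]
  [  -0.20     0.75    -0.25]
  [  -0.45    -0.40     0.85]
Cofactors of I−A, C_ij = (−1)^(i+j)·(minor ij) (rows/columns in the sector order above):
  C_11 = (0.75)(0.85) − (-0.25)(-0.40) = 0.5375
  C_12 = −[(-0.20)(0.85) − (-0.25)(-0.45)] = 0.2825
  C_13 = (-0.20)(-0.40) − (0.75)(-0.45) = 0.4175
  C_21 = −[(-0.10)(0.85) − (-0.20)(-0.40)] = 0.1650
  C_22 = (0.95)(0.85) − (-0.20)(-0.45) = 0.7175
  C_23 = −[(0.95)(-0.40) − (-0.10)(-0.45)] = 0.4250
  C_31 = (-0.10)(-0.25) − (-0.20)(0.75) = 0.1750
  C_32 = −[(0.95)(-0.25) − (-0.20)(-0.20)] = 0.2775
  C_33 = (0.95)(0.75) − (-0.10)(-0.20) = 0.6925
det(I−A) = Σ_j (I−A)_1j·C_1j = (0.95)(0.5375) + (-0.10)(0.2825) + (-0.20)(0.4175) = 0.398875
adj(I−A) = Cᵀ =
  [ 0.5375   0.1650   0.1750]
  [ 0.2825   0.7175   0.2775]
  [ 0.4175   0.4250   0.6925]
(I − A)⁻¹ = adj(I−A) / det(I−A) ≈
  [   1.3475     0.4137     0.4387]
  [   0.7082     1.7988     0.6957]
  [   1.0467     1.0655     1.7361]
x = (I − A)⁻¹ d = adj(I−A)·d / det(I−A), with det(I−A) = 0.398875:
  x_1 = (0.5375·260 + 0.1650·120 + 0.1750·110) / 0.398875 = 178.80 / 0.398875 ≈ 448.26
  x_2 = (0.2825·260 + 0.7175·120 + 0.2775·110) / 0.398875 = 190.075 / 0.398875 ≈ 476.53
  x_3 = (0.4175·260 + 0.4250·120 + 0.6925·110) / 0.398875 = 235.725 / 0.398875 ≈ 590.97

x_1 = 448.26, x_2 = 476.53, x_3 = 590.97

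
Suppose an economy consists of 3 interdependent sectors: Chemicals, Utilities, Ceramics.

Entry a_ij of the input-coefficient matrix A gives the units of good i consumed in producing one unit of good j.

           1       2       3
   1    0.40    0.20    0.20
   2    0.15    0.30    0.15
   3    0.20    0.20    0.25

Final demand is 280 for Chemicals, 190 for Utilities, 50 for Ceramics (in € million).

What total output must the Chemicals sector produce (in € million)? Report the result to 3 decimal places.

I − A =
  [   0.60    -0.20    -0.20]
  [  -0.15     0.70    -0.15]
  [  -0.20    -0.20     0.75]
Cofactors of I−A, C_ij = (−1)^(i+j)·(minor ij) (rows/columns in the sector order above):
  C_11 = (0.70)(0.75) − (-0.15)(-0.20) = 0.4950
  C_12 = −[(-0.15)(0.75) − (-0.15)(-0.20)] = 0.1425
  C_13 = (-0.15)(-0.20) − (0.70)(-0.20) = 0.1700
  C_21 = −[(-0.20)(0.75) − (-0.20)(-0.20)] = 0.1900
  C_22 = (0.60)(0.75) − (-0.20)(-0.20) = 0.4100
  C_23 = −[(0.60)(-0.20) − (-0.20)(-0.20)] = 0.1600
  C_31 = (-0.20)(-0.15) − (-0.20)(0.70) = 0.1700
  C_32 = −[(0.60)(-0.15) − (-0.20)(-0.15)] = 0.1200
  C_33 = (0.60)(0.70) − (-0.20)(-0.15) = 0.3900
det(I−A) = Σ_j (I−A)_1j·C_1j = (0.60)(0.4950) + (-0.20)(0.1425) + (-0.20)(0.1700) = 0.2345
adj(I−A) = Cᵀ =
  [ 0.4950   0.1900   0.1700]
  [ 0.1425   0.4100   0.1200]
  [ 0.1700   0.1600   0.3900]
(I − A)⁻¹ = adj(I−A) / det(I−A) ≈
  [   2.1109     0.8102     0.7249]
  [   0.6077     1.7484     0.5117]
  [   0.7249     0.6823     1.6631]
x = (I − A)⁻¹ d = adj(I−A)·d / det(I−A), with det(I−A) = 0.2345:
  x_1 = (0.4950·280 + 0.1900·190 + 0.1700·50) / 0.2345 = 183.20 / 0.2345 ≈ 781.237
  x_2 = (0.1425·280 + 0.4100·190 + 0.1200·50) / 0.2345 = 123.80 / 0.2345 ≈ 527.932
  x_3 = (0.1700·280 + 0.1600·190 + 0.3900·50) / 0.2345 = 97.50 / 0.2345 ≈ 415.778

x_1 = 781.237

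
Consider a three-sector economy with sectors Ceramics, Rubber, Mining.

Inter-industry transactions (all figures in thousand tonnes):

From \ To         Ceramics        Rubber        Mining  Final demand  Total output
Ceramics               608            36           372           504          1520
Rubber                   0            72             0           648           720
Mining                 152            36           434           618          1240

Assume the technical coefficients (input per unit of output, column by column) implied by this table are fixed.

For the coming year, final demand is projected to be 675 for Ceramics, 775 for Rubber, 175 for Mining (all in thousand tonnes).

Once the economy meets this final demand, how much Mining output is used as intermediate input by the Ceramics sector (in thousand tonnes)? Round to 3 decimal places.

Technical coefficients a_ij = z_ij / X_j:
  a_11 = 608/1520 = 0.40, a_21 = 0/1520 = 0.00, a_31 = 152/1520 = 0.10
  a_12 = 36/720 = 0.05, a_22 = 72/720 = 0.10, a_32 = 36/720 = 0.05
  a_13 = 372/1240 = 0.30, a_23 = 0/1240 = 0.00, a_33 = 434/1240 = 0.35
I − A =
  [   0.60    -0.05    -0.30]
  [   0.00     0.90     0.00]
  [  -0.10    -0.05     0.65]
Cofactors of I−A, C_ij = (−1)^(i+j)·(minor ij) (rows/columns in the sector order above):
  C_11 = (0.90)(0.65) − (0.00)(-0.05) = 0.5850
  C_12 = −[(0.00)(0.65) − (0.00)(-0.10)] = 0.0000
  C_13 = (0.00)(-0.05) − (0.90)(-0.10) = 0.0900
  C_21 = −[(-0.05)(0.65) − (-0.30)(-0.05)] = 0.0475
  C_22 = (0.60)(0.65) − (-0.30)(-0.10) = 0.3600
  C_23 = −[(0.60)(-0.05) − (-0.05)(-0.10)] = 0.0350
  C_31 = (-0.05)(0.00) − (-0.30)(0.90) = 0.2700
  C_32 = −[(0.60)(0.00) − (-0.30)(0.00)] = 0.0000
  C_33 = (0.60)(0.90) − (-0.05)(0.00) = 0.5400
det(I−A) = Σ_j (I−A)_1j·C_1j = (0.60)(0.5850) + (-0.05)(0.0000) + (-0.30)(0.0900) = 0.3240
adj(I−A) = Cᵀ =
  [ 0.5850   0.0475   0.2700]
  [ 0.0000   0.3600   0.0000]
  [ 0.0900   0.0350   0.5400]
(I − A)⁻¹ = adj(I−A) / det(I−A) ≈
  [   1.8056     0.1466     0.8333]
  [   0.0000     1.1111     0.0000]
  [   0.2778     0.1080     1.6667]
First solve x = (I − A)⁻¹ d = adj(I−A)·d / det(I−A); in particular x_1 = (0.5850·675 + 0.0475·775 + 0.2700·175) / 0.3240 = 478.9375 / 0.3240 ≈ 1478.20216.
Intermediate flow from 3 to 1: z_31 = a_31 · x_1 = 0.10 × 478.9375 / 0.3240 = 47.89375 / 0.3240 ≈ 147.820.

z_31 = 147.820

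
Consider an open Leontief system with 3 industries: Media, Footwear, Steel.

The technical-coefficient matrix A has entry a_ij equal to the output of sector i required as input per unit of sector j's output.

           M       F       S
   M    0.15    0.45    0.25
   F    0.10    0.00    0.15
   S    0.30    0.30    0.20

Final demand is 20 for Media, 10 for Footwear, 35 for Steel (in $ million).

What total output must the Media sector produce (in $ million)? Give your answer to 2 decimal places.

I − A =
  [   0.85    -0.45    -0.25]
  [  -0.10     1.00    -0.15]
  [  -0.30    -0.30     0.80]
Cofactors of I−A, C_ij = (−1)^(i+j)·(minor ij) (rows/columns in the sector order above):
  C_11 = (1.00)(0.80) − (-0.15)(-0.30) = 0.7550
  C_12 = −[(-0.10)(0.80) − (-0.15)(-0.30)] = 0.1250
  C_13 = (-0.10)(-0.30) − (1.00)(-0.30) = 0.3300
  C_21 = −[(-0.45)(0.80) − (-0.25)(-0.30)] = 0.4350
  C_22 = (0.85)(0.80) − (-0.25)(-0.30) = 0.6050
  C_23 = −[(0.85)(-0.30) − (-0.45)(-0.30)] = 0.3900
  C_31 = (-0.45)(-0.15) − (-0.25)(1.00) = 0.3175
  C_32 = −[(0.85)(-0.15) − (-0.25)(-0.10)] = 0.1525
  C_33 = (0.85)(1.00) − (-0.45)(-0.10) = 0.8050
det(I−A) = Σ_j (I−A)_1j·C_1j = (0.85)(0.7550) + (-0.45)(0.1250) + (-0.25)(0.3300) = 0.5030
adj(I−A) = Cᵀ =
  [ 0.7550   0.4350   0.3175]
  [ 0.1250   0.6050   0.1525]
  [ 0.3300   0.3900   0.8050]
(I − A)⁻¹ = adj(I−A) / det(I−A) ≈
  [   1.5010     0.8648     0.6312]
  [   0.2485     1.2028     0.3032]
  [   0.6561     0.7753     1.6004]
x = (I − A)⁻¹ d = adj(I−A)·d / det(I−A), with det(I−A) = 0.5030:
  x_M = (0.7550·20 + 0.4350·10 + 0.3175·35) / 0.5030 = 30.5625 / 0.5030 ≈ 60.76
  x_F = (0.1250·20 + 0.6050·10 + 0.1525·35) / 0.5030 = 13.8875 / 0.5030 ≈ 27.61
  x_S = (0.3300·20 + 0.3900·10 + 0.8050·35) / 0.5030 = 38.675 / 0.5030 ≈ 76.89

x_M = 60.76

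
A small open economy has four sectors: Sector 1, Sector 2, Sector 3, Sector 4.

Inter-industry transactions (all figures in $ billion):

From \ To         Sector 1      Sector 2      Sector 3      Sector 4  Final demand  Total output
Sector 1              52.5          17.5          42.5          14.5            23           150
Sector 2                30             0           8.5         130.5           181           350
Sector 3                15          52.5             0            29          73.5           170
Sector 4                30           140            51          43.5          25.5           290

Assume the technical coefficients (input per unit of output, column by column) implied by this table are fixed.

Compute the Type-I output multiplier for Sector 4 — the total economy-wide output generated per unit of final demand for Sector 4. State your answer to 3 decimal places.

m_4 = 3.389

Technical coefficients a_ij = z_ij / X_j:
  a_11 = 52.5/150 = 0.35, a_21 = 30/150 = 0.20, a_31 = 15/150 = 0.10, a_41 = 30/150 = 0.20
  a_12 = 17.5/350 = 0.05, a_22 = 0/350 = 0.00, a_32 = 52.5/350 = 0.15, a_42 = 140/350 = 0.40
  a_13 = 42.5/170 = 0.25, a_23 = 8.5/170 = 0.05, a_33 = 0/170 = 0.00, a_43 = 51/170 = 0.30
  a_14 = 14.5/290 = 0.05, a_24 = 130.5/290 = 0.45, a_34 = 29/290 = 0.10, a_44 = 43.5/290 = 0.15
I − A =
  [   0.65    -0.05    -0.25    -0.05]
  [  -0.20     1.00    -0.05    -0.45]
  [  -0.10    -0.15     1.00    -0.10]
  [  -0.20    -0.40    -0.30     0.85]
Compute the cofactors C_ij = (−1)^(i+j)·(3×3 minor ij) of I−A; the adjugate is their transpose:
adj(I−A) = Cᵀ =
  [ 0.611375   0.105125   0.192375   0.114250]
  [ 0.272750   0.495250   0.182875   0.299750]
  [ 0.134000   0.114625   0.408500   0.116625]
  [ 0.319500   0.298250   0.275500   0.602375]
det(I−A) = Σ_j (I−A)_1j·C_1j = (0.65)(0.611375) + (-0.05)(0.272750) + (-0.25)(0.134000) + (-0.05)(0.319500) = 0.33428125
(I − A)⁻¹ = adj(I−A) / det(I−A) ≈
  [   1.8289     0.3145     0.5755     0.3418]
  [   0.8159     1.4815     0.5471     0.8967]
  [   0.4009     0.3429     1.2220     0.3489]
  [   0.9558     0.8922     0.8242     1.8020]
The output multiplier for sector j is the column-j sum of the Leontief inverse (I − A)⁻¹ = adj(I−A) / det(I−A).
Column 4 of adj(I−A): (0.114250, 0.299750, 0.116625, 0.602375); det(I−A) = 0.33428125.
m_4 = (0.114250 + 0.299750 + 0.116625 + 0.602375) / 0.33428125 = 1.133 / 0.33428125 ≈ 3.389.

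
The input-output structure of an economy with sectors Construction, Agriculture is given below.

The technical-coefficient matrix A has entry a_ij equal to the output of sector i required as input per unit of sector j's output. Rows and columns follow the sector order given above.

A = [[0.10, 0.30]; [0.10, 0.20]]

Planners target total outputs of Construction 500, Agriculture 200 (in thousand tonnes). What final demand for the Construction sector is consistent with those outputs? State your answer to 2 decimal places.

I − A =
  [   0.90    -0.30]
  [  -0.10     0.80]
d = (I − A) x:
  d_C = (+0.90)·500 + (-0.30)·200 = 390.00
  d_A = (-0.10)·500 + (+0.80)·200 = 110.00

d_C = 390.00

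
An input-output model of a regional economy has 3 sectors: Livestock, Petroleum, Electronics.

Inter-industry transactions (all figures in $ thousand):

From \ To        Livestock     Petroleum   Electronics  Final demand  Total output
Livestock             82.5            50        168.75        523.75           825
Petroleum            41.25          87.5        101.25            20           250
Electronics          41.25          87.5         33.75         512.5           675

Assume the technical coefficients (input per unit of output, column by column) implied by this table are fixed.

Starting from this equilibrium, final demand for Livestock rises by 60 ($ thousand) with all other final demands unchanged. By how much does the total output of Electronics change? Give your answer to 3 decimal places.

Technical coefficients a_ij = z_ij / X_j:
  a_LL = 82.5/825 = 0.10, a_PL = 41.25/825 = 0.05, a_EL = 41.25/825 = 0.05
  a_LP = 50/250 = 0.20, a_PP = 87.5/250 = 0.35, a_EP = 87.5/250 = 0.35
  a_LE = 168.75/675 = 0.25, a_PE = 101.25/675 = 0.15, a_EE = 33.75/675 = 0.05
I − A =
  [   0.90    -0.20    -0.25]
  [  -0.05     0.65    -0.15]
  [  -0.05    -0.35     0.95]
Cofactors of I−A, C_ij = (−1)^(i+j)·(minor ij) (rows/columns in the sector order above):
  C_11 = (0.65)(0.95) − (-0.15)(-0.35) = 0.5650
  C_12 = −[(-0.05)(0.95) − (-0.15)(-0.05)] = 0.0550
  C_13 = (-0.05)(-0.35) − (0.65)(-0.05) = 0.0500
  C_21 = −[(-0.20)(0.95) − (-0.25)(-0.35)] = 0.2775
  C_22 = (0.90)(0.95) − (-0.25)(-0.05) = 0.8425
  C_23 = −[(0.90)(-0.35) − (-0.20)(-0.05)] = 0.3250
  C_31 = (-0.20)(-0.15) − (-0.25)(0.65) = 0.1925
  C_32 = −[(0.90)(-0.15) − (-0.25)(-0.05)] = 0.1475
  C_33 = (0.90)(0.65) − (-0.20)(-0.05) = 0.5750
det(I−A) = Σ_j (I−A)_1j·C_1j = (0.90)(0.5650) + (-0.20)(0.0550) + (-0.25)(0.0500) = 0.4850
adj(I−A) = Cᵀ =
  [ 0.5650   0.2775   0.1925]
  [ 0.0550   0.8425   0.1475]
  [ 0.0500   0.3250   0.5750]
(I − A)⁻¹ = adj(I−A) / det(I−A) ≈
  [   1.1649     0.5722     0.3969]
  [   0.1134     1.7371     0.3041]
  [   0.1031     0.6701     1.1856]
Δx = (I − A)⁻¹ Δd with Δd having +60 in the Livestock component and 0 elsewhere.
So Δx_E = L_EL · (+60), where L_EL = adj(I−A)_EL / det(I−A) = 0.0500 / 0.4850.
Δx_E = 0.0500 × (+60) / 0.4850 = 3.00 / 0.4850 ≈ 6.186.

Δx_E = 6.186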